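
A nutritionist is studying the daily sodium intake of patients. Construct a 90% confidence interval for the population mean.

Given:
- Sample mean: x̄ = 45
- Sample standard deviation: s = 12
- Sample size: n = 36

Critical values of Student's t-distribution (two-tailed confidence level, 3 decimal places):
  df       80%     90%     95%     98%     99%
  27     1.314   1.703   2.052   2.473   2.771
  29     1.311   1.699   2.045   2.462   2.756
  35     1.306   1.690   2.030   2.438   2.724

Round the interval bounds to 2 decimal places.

The population standard deviation σ is unknown (only the sample standard deviation s is given), so use a t-interval with df = n - 1 = 36 - 1 = 35.

For 90% confidence with df = 35, t* = 1.690 (from t-table)

Standard error: SE = s/√n = 12/√36 = 2.000000

Margin of error: E = t* × SE = 1.690 × 2.000000 = 3.3800

T-interval: x̄ ± E = 45 ± 3.3800 = (41.6200, 48.3800)

Rounded to 2 decimal places:

(41.62, 48.38)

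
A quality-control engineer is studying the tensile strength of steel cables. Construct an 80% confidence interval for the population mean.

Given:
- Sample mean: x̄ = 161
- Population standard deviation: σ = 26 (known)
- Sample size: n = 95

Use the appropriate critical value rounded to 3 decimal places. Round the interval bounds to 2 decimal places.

The population standard deviation σ is known, so use a z-interval (standard normal critical value).

For 80% confidence, z* = 1.282 (from standard normal table)

Standard error: SE = σ/√n = 26/√95 = 2.667544

Margin of error: E = z* × SE = 1.282 × 2.667544 = 3.4198

Z-interval: x̄ ± E = 161 ± 3.4198 = (157.5802, 164.4198)

Rounded to 2 decimal places:

(157.58, 164.42)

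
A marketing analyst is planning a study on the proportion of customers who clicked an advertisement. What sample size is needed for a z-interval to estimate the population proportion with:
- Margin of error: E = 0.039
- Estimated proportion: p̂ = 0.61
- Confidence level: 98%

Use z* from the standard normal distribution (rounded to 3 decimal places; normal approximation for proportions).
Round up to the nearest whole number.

Using z* for proportion z-interval (normal approximation).

For 98% confidence, z* = 2.326 (from standard normal table)

Sample size formula for proportion z-interval: n = z*²p̂(1-p̂)/E²

n = 2.326² × 0.61 × 0.39 / 0.039²
  = 5.410276 × 0.2379 / 0.001521
  = 846.2227

Round up to the nearest whole number: n = 847

847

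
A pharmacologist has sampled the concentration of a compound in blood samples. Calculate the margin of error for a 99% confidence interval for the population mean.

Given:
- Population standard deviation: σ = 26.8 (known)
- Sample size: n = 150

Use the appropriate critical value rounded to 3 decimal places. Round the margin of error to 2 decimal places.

The population standard deviation σ is known, so use the z-interval margin of error formula.

For 99% confidence, z* = 2.576 (from standard normal table)

Margin of error formula for z-interval: E = z* × σ/√n

E = 2.576 × 26.8/√150
  = 2.576 × 2.188211
  = 5.6368

Rounded to 2 decimal places:

5.64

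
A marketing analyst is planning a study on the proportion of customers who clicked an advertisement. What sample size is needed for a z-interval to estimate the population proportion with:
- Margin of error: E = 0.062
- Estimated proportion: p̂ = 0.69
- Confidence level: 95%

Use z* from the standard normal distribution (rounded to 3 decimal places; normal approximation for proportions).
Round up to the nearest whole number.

Using z* for proportion z-interval (normal approximation).

For 95% confidence, z* = 1.96 (from standard normal table)

Sample size formula for proportion z-interval: n = z*²p̂(1-p̂)/E²

n = 1.96² × 0.69 × 0.31 / 0.062²
  = 3.8416 × 0.2139 / 0.003844
  = 213.7665

Round up to the nearest whole number: n = 214

214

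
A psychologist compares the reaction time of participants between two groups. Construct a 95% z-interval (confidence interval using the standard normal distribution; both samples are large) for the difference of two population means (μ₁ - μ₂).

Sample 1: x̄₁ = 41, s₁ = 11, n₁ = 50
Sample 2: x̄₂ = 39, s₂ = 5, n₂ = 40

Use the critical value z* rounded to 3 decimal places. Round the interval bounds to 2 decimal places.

Both samples are large (n₁ = 50 ≥ 30, n₂ = 40 ≥ 30), so a z-interval for the difference of means applies.

Point estimate: x̄₁ - x̄₂ = 41 - 39 = 2

Standard error: SE = √(s₁²/n₁ + s₂²/n₂)
= √(11²/50 + 5²/40)
= √(2.420000 + 0.625000)
= 1.744993

For 95% confidence, z* = 1.96 (from standard normal table)
Margin of error: E = z* × SE = 1.96 × 1.744993 = 3.4202

Z-interval: (x̄₁ - x̄₂) ± E = 2 ± 3.4202 = (-1.4202, 5.4202)

Rounded to 2 decimal places:

(-1.42, 5.42)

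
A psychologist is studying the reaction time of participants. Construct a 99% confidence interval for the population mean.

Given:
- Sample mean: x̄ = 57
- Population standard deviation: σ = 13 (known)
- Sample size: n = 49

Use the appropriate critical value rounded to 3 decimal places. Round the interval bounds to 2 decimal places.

The population standard deviation σ is known, so use a z-interval (standard normal critical value).

For 99% confidence, z* = 2.576 (from standard normal table)

Standard error: SE = σ/√n = 13/√49 = 1.857143

Margin of error: E = z* × SE = 2.576 × 1.857143 = 4.7840

Z-interval: x̄ ± E = 57 ± 4.7840 = (52.2160, 61.7840)

Rounded to 2 decimal places:

(52.22, 61.78)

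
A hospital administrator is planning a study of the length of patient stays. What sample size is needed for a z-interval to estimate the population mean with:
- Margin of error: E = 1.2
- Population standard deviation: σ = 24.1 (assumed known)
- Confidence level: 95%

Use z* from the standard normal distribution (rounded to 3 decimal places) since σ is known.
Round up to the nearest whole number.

Using z* since population σ is known (z-interval formula).

For 95% confidence, z* = 1.96 (from standard normal table)

Sample size formula for z-interval: n = (z*σ/E)²

n = (1.96 × 24.1 / 1.2)²
  = (39.363333)²
  = 1549.4720

Round up to the nearest whole number: n = 1550

1550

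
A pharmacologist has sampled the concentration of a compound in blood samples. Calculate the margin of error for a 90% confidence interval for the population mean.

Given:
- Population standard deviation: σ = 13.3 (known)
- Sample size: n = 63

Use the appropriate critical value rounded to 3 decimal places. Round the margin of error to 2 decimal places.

The population standard deviation σ is known, so use the z-interval margin of error formula.

For 90% confidence, z* = 1.645 (from standard normal table)

Margin of error formula for z-interval: E = z* × σ/√n

E = 1.645 × 13.3/√63
  = 1.645 × 1.675642
  = 2.7564

Rounded to 2 decimal places:

2.76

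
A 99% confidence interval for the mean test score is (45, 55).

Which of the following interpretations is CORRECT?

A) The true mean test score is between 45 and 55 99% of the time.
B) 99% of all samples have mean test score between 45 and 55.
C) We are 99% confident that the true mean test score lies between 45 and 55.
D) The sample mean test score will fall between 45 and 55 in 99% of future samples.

A confidence interval represents our confidence in the procedure, not a probability statement about the parameter.

Key concept: If we repeated this sampling process many times and computed a 99% CI each time, about 99% of those intervals would contain the true population parameter.

For this specific interval (45, 55):
- Midpoint (point estimate): 50
- Margin of error: 5

The correct interpretation is the one stating confidence that the true parameter lies in the interval — option C.

C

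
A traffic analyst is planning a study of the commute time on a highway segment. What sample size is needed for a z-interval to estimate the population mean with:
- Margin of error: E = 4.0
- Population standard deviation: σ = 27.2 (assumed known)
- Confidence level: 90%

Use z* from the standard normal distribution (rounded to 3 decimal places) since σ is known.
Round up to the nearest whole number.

Using z* since population σ is known (z-interval formula).

For 90% confidence, z* = 1.645 (from standard normal table)

Sample size formula for z-interval: n = (z*σ/E)²

n = (1.645 × 27.2 / 4.0)²
  = (11.186000)²
  = 125.1266

Round up to the nearest whole number: n = 126

126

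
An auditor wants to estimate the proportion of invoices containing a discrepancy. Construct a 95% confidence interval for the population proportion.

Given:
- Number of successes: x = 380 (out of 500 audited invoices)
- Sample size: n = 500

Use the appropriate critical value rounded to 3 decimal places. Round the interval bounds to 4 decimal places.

Sample proportion: p̂ = 380/500 = 0.760000

Check conditions for normal approximation:
  np̂ = 380 ≥ 10 ✓
  n(1-p̂) = 120 ≥ 10 ✓

The sample is large enough, so use a z-interval (normal approximation) for the proportion.

For 95% confidence, z* = 1.96 (from standard normal table)

Standard error: SE = √(p̂(1-p̂)/n) = √(0.760000×0.240000/500) = 0.01909974

Margin of error: E = z* × SE = 1.96 × 0.01909974 = 0.037435

Z-interval: p̂ ± E = 0.760000 ± 0.037435 = (0.722565, 0.797435)

Rounded to 4 decimal places:

(0.7226, 0.7974)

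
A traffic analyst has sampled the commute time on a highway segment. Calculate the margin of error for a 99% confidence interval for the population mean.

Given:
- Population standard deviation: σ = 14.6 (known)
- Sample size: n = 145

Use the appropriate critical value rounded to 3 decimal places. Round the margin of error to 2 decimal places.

The population standard deviation σ is known, so use the z-interval margin of error formula.

For 99% confidence, z* = 2.576 (from standard normal table)

Margin of error formula for z-interval: E = z* × σ/√n

E = 2.576 × 14.6/√145
  = 2.576 × 1.212464
  = 3.1233

Rounded to 2 decimal places:

3.12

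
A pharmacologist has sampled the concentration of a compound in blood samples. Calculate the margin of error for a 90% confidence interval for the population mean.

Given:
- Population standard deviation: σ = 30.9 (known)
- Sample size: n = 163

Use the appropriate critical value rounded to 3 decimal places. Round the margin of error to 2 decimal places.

The population standard deviation σ is known, so use the z-interval margin of error formula.

For 90% confidence, z* = 1.645 (from standard normal table)

Margin of error formula for z-interval: E = z* × σ/√n

E = 1.645 × 30.9/√163
  = 1.645 × 2.420275
  = 3.9814

Rounded to 2 decimal places:

3.98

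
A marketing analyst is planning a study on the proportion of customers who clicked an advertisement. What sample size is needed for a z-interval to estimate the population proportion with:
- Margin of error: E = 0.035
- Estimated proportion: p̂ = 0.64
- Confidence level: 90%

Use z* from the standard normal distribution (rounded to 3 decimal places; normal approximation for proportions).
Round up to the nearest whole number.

Using z* for proportion z-interval (normal approximation).

For 90% confidence, z* = 1.645 (from standard normal table)

Sample size formula for proportion z-interval: n = z*²p̂(1-p̂)/E²

n = 1.645² × 0.64 × 0.36 / 0.035²
  = 2.706025 × 0.2304 / 0.001225
  = 508.9536

Round up to the nearest whole number: n = 509

509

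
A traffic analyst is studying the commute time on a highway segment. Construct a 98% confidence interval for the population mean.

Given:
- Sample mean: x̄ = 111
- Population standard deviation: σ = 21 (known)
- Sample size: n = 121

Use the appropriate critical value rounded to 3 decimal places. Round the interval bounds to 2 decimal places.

The population standard deviation σ is known, so use a z-interval (standard normal critical value).

For 98% confidence, z* = 2.326 (from standard normal table)

Standard error: SE = σ/√n = 21/√121 = 1.909091

Margin of error: E = z* × SE = 2.326 × 1.909091 = 4.4405

Z-interval: x̄ ± E = 111 ± 4.4405 = (106.5595, 115.4405)

Rounded to 2 decimal places:

(106.56, 115.44)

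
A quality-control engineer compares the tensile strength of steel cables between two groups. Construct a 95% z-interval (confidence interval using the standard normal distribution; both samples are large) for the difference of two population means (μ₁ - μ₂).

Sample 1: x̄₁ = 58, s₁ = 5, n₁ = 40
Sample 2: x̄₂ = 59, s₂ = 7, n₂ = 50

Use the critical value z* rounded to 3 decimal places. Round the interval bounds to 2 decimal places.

Both samples are large (n₁ = 40 ≥ 30, n₂ = 50 ≥ 30), so a z-interval for the difference of means applies.

Point estimate: x̄₁ - x̄₂ = 58 - 59 = -1

Standard error: SE = √(s₁²/n₁ + s₂²/n₂)
= √(5²/40 + 7²/50)
= √(0.625000 + 0.980000)
= 1.266886

For 95% confidence, z* = 1.96 (from standard normal table)
Margin of error: E = z* × SE = 1.96 × 1.266886 = 2.4831

Z-interval: (x̄₁ - x̄₂) ± E = -1 ± 2.4831 = (-3.4831, 1.4831)

Rounded to 2 decimal places:

(-3.48, 1.48)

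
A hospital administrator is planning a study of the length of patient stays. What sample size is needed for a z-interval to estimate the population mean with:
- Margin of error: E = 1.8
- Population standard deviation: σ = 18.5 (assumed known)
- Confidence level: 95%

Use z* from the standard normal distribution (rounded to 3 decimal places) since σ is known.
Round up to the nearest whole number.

Using z* since population σ is known (z-interval formula).

For 95% confidence, z* = 1.96 (from standard normal table)

Sample size formula for z-interval: n = (z*σ/E)²

n = (1.96 × 18.5 / 1.8)²
  = (20.144444)²
  = 405.7986

Round up to the nearest whole number: n = 406

406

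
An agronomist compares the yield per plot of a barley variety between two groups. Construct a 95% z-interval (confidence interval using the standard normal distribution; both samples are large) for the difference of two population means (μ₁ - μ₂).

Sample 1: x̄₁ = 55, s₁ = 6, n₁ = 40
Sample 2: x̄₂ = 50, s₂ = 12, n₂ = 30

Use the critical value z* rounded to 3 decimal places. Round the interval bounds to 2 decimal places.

Both samples are large (n₁ = 40 ≥ 30, n₂ = 30 ≥ 30), so a z-interval for the difference of means applies.

Point estimate: x̄₁ - x̄₂ = 55 - 50 = 5

Standard error: SE = √(s₁²/n₁ + s₂²/n₂)
= √(6²/40 + 12²/30)
= √(0.900000 + 4.800000)
= 2.387467

For 95% confidence, z* = 1.96 (from standard normal table)
Margin of error: E = z* × SE = 1.96 × 2.387467 = 4.6794

Z-interval: (x̄₁ - x̄₂) ± E = 5 ± 4.6794 = (0.3206, 9.6794)

Rounded to 2 decimal places:

(0.32, 9.68)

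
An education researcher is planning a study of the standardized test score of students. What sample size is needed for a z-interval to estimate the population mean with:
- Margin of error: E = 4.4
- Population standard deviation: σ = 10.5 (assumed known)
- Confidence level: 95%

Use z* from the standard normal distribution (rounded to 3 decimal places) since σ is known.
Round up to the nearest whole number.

Using z* since population σ is known (z-interval formula).

For 95% confidence, z* = 1.96 (from standard normal table)

Sample size formula for z-interval: n = (z*σ/E)²

n = (1.96 × 10.5 / 4.4)²
  = (4.677273)²
  = 21.8769

Round up to the nearest whole number: n = 22

22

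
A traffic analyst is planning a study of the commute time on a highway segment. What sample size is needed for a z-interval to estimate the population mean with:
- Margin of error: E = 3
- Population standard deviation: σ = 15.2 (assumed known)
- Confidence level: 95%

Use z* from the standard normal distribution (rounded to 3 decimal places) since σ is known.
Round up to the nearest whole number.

Using z* since population σ is known (z-interval formula).

For 95% confidence, z* = 1.96 (from standard normal table)

Sample size formula for z-interval: n = (z*σ/E)²

n = (1.96 × 15.2 / 3)²
  = (9.930667)²
  = 98.6181

Round up to the nearest whole number: n = 99

99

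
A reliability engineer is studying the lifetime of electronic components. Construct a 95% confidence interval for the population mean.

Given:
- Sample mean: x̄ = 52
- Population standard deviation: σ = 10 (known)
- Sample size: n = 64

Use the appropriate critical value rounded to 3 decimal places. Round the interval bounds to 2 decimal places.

The population standard deviation σ is known, so use a z-interval (standard normal critical value).

For 95% confidence, z* = 1.96 (from standard normal table)

Standard error: SE = σ/√n = 10/√64 = 1.250000

Margin of error: E = z* × SE = 1.96 × 1.250000 = 2.4500

Z-interval: x̄ ± E = 52 ± 2.4500 = (49.5500, 54.4500)

Rounded to 2 decimal places:

(49.55, 54.45)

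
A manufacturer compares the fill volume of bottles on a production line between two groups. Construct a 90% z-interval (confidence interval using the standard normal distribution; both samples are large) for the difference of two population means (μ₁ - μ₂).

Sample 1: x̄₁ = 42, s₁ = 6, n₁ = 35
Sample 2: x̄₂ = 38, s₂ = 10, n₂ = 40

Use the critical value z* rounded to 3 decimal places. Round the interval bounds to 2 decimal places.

Both samples are large (n₁ = 35 ≥ 30, n₂ = 40 ≥ 30), so a z-interval for the difference of means applies.

Point estimate: x̄₁ - x̄₂ = 42 - 38 = 4

Standard error: SE = √(s₁²/n₁ + s₂²/n₂)
= √(6²/35 + 10²/40)
= √(1.028571 + 2.500000)
= 1.878449

For 90% confidence, z* = 1.645 (from standard normal table)
Margin of error: E = z* × SE = 1.645 × 1.878449 = 3.0900

Z-interval: (x̄₁ - x̄₂) ± E = 4 ± 3.0900 = (0.9100, 7.0900)

Rounded to 2 decimal places:

(0.91, 7.09)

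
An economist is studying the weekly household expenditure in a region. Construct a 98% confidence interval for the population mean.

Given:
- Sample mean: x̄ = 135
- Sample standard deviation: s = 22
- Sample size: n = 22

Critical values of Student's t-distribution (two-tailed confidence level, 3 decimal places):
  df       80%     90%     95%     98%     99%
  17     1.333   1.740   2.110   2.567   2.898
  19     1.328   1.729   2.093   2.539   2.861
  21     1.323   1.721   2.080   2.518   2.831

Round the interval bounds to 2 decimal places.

The population standard deviation σ is unknown (only the sample standard deviation s is given), so use a t-interval with df = n - 1 = 22 - 1 = 21.

For 98% confidence with df = 21, t* = 2.518 (from t-table)

Standard error: SE = s/√n = 22/√22 = 4.690416

Margin of error: E = t* × SE = 2.518 × 4.690416 = 11.8105

T-interval: x̄ ± E = 135 ± 11.8105 = (123.1895, 146.8105)

Rounded to 2 decimal places:

(123.19, 146.81)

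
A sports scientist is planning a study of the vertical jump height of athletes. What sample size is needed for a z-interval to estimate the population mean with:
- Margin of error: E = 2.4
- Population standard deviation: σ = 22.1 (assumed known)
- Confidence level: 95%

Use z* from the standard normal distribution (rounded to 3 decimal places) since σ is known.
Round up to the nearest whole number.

Using z* since population σ is known (z-interval formula).

For 95% confidence, z* = 1.96 (from standard normal table)

Sample size formula for z-interval: n = (z*σ/E)²

n = (1.96 × 22.1 / 2.4)²
  = (18.048333)²
  = 325.7423

Round up to the nearest whole number: n = 326

326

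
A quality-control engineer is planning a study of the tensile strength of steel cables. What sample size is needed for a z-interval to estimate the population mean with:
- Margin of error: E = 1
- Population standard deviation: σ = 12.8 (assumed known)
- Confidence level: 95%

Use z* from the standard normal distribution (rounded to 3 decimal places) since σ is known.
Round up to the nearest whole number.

Using z* since population σ is known (z-interval formula).

For 95% confidence, z* = 1.96 (from standard normal table)

Sample size formula for z-interval: n = (z*σ/E)²

n = (1.96 × 12.8 / 1)²
  = (25.088000)²
  = 629.4077

Round up to the nearest whole number: n = 630

630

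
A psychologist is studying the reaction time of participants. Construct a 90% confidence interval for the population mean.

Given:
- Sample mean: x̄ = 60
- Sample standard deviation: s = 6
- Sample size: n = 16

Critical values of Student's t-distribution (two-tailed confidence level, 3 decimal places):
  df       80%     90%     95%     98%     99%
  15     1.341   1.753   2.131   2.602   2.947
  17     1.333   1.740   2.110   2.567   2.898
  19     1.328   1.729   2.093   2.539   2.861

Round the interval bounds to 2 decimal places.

The population standard deviation σ is unknown (only the sample standard deviation s is given), so use a t-interval with df = n - 1 = 16 - 1 = 15.

For 90% confidence with df = 15, t* = 1.753 (from t-table)

Standard error: SE = s/√n = 6/√16 = 1.500000

Margin of error: E = t* × SE = 1.753 × 1.500000 = 2.6295

T-interval: x̄ ± E = 60 ± 2.6295 = (57.3705, 62.6295)

Rounded to 2 decimal places:

(57.37, 62.63)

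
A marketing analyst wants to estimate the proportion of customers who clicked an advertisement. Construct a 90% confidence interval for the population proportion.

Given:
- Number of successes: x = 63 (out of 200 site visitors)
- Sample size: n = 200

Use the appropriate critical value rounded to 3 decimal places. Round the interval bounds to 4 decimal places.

Sample proportion: p̂ = 63/200 = 0.315000

Check conditions for normal approximation:
  np̂ = 63 ≥ 10 ✓
  n(1-p̂) = 137 ≥ 10 ✓

The sample is large enough, so use a z-interval (normal approximation) for the proportion.

For 90% confidence, z* = 1.645 (from standard normal table)

Standard error: SE = √(p̂(1-p̂)/n) = √(0.315000×0.685000/200) = 0.03284623

Margin of error: E = z* × SE = 1.645 × 0.03284623 = 0.054032

Z-interval: p̂ ± E = 0.315000 ± 0.054032 = (0.260968, 0.369032)

Rounded to 4 decimal places:

(0.2610, 0.3690)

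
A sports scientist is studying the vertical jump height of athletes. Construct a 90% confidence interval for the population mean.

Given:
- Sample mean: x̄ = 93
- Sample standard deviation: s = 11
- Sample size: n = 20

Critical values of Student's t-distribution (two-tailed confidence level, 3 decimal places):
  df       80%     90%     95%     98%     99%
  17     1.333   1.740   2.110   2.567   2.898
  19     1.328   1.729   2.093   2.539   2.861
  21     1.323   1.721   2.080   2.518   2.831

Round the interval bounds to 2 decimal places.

The population standard deviation σ is unknown (only the sample standard deviation s is given), so use a t-interval with df = n - 1 = 20 - 1 = 19.

For 90% confidence with df = 19, t* = 1.729 (from t-table)

Standard error: SE = s/√n = 11/√20 = 2.459675

Margin of error: E = t* × SE = 1.729 × 2.459675 = 4.2528

T-interval: x̄ ± E = 93 ± 4.2528 = (88.7472, 97.2528)

Rounded to 2 decimal places:

(88.75, 97.25)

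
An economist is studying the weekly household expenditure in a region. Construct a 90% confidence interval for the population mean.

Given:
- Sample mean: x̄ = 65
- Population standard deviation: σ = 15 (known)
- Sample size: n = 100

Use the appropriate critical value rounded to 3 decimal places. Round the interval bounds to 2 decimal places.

The population standard deviation σ is known, so use a z-interval (standard normal critical value).

For 90% confidence, z* = 1.645 (from standard normal table)

Standard error: SE = σ/√n = 15/√100 = 1.500000

Margin of error: E = z* × SE = 1.645 × 1.500000 = 2.4675

Z-interval: x̄ ± E = 65 ± 2.4675 = (62.5325, 67.4675)

Rounded to 2 decimal places:

(62.53, 67.47)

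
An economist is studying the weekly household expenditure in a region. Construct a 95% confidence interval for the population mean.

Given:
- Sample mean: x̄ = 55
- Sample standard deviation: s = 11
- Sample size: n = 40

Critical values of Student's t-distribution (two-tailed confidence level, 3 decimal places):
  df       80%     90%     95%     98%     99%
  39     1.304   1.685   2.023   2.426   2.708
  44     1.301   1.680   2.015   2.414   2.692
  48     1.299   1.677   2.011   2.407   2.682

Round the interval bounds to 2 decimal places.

The population standard deviation σ is unknown (only the sample standard deviation s is given), so use a t-interval with df = n - 1 = 40 - 1 = 39.

For 95% confidence with df = 39, t* = 2.023 (from t-table)

Standard error: SE = s/√n = 11/√40 = 1.739253

Margin of error: E = t* × SE = 2.023 × 1.739253 = 3.5185

T-interval: x̄ ± E = 55 ± 3.5185 = (51.4815, 58.5185)

Rounded to 2 decimal places:

(51.48, 58.52)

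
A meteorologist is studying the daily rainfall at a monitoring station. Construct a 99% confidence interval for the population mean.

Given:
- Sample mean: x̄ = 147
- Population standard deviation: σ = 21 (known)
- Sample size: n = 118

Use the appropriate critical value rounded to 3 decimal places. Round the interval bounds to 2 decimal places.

The population standard deviation σ is known, so use a z-interval (standard normal critical value).

For 99% confidence, z* = 2.576 (from standard normal table)

Standard error: SE = σ/√n = 21/√118 = 1.933207

Margin of error: E = z* × SE = 2.576 × 1.933207 = 4.9799

Z-interval: x̄ ± E = 147 ± 4.9799 = (142.0201, 151.9799)

Rounded to 2 decimal places:

(142.02, 151.98)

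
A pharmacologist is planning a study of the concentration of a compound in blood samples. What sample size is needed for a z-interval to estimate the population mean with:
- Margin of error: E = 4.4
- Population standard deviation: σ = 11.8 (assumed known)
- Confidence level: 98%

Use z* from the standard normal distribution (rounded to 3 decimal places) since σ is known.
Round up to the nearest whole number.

Using z* since population σ is known (z-interval formula).

For 98% confidence, z* = 2.326 (from standard normal table)

Sample size formula for z-interval: n = (z*σ/E)²

n = (2.326 × 11.8 / 4.4)²
  = (6.237909)²
  = 38.9115

Round up to the nearest whole number: n = 39

39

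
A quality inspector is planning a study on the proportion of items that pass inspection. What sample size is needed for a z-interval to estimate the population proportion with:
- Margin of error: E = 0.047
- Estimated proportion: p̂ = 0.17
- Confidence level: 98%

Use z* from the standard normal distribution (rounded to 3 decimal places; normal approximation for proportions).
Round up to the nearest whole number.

Using z* for proportion z-interval (normal approximation).

For 98% confidence, z* = 2.326 (from standard normal table)

Sample size formula for proportion z-interval: n = z*²p̂(1-p̂)/E²

n = 2.326² × 0.17 × 0.83 / 0.047²
  = 5.410276 × 0.1411 / 0.002209
  = 345.5817

Round up to the nearest whole number: n = 346

346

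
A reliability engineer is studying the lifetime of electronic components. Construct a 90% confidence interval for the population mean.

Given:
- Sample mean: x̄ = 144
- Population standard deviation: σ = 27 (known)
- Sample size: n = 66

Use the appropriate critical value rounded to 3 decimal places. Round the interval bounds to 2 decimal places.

The population standard deviation σ is known, so use a z-interval (standard normal critical value).

For 90% confidence, z* = 1.645 (from standard normal table)

Standard error: SE = σ/√n = 27/√66 = 3.323470

Margin of error: E = z* × SE = 1.645 × 3.323470 = 5.4671

Z-interval: x̄ ± E = 144 ± 5.4671 = (138.5329, 149.4671)

Rounded to 2 decimal places:

(138.53, 149.47)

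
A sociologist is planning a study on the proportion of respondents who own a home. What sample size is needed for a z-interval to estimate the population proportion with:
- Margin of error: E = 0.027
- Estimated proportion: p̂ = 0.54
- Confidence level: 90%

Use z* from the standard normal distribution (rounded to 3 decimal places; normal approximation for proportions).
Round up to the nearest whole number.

Using z* for proportion z-interval (normal approximation).

For 90% confidence, z* = 1.645 (from standard normal table)

Sample size formula for proportion z-interval: n = z*²p̂(1-p̂)/E²

n = 1.645² × 0.54 × 0.46 / 0.027²
  = 2.706025 × 0.2484 / 0.000729
  = 922.0530

Round up to the nearest whole number: n = 923

923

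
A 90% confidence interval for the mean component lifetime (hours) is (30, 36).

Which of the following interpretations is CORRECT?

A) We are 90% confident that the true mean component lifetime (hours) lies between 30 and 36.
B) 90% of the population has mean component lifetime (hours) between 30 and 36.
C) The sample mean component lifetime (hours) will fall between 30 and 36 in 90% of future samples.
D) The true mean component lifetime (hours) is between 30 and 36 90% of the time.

A confidence interval represents our confidence in the procedure, not a probability statement about the parameter.

Key concept: If we repeated this sampling process many times and computed a 90% CI each time, about 90% of those intervals would contain the true population parameter.

For this specific interval (30, 36):
- Midpoint (point estimate): 33
- Margin of error: 3

The correct interpretation is the one stating confidence that the true parameter lies in the interval — option A.

A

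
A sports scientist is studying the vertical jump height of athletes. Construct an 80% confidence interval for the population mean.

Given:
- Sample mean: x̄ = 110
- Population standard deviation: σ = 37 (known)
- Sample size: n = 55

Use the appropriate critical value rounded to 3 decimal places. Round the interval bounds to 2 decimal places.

The population standard deviation σ is known, so use a z-interval (standard normal critical value).

For 80% confidence, z* = 1.282 (from standard normal table)

Standard error: SE = σ/√n = 37/√55 = 4.989079

Margin of error: E = z* × SE = 1.282 × 4.989079 = 6.3960

Z-interval: x̄ ± E = 110 ± 6.3960 = (103.6040, 116.3960)

Rounded to 2 decimal places:

(103.60, 116.40)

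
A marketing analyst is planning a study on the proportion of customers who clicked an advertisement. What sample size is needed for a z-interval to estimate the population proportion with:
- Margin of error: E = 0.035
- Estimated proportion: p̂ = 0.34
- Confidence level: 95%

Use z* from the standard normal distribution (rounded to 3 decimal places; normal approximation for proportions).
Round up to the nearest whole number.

Using z* for proportion z-interval (normal approximation).

For 95% confidence, z* = 1.96 (from standard normal table)

Sample size formula for proportion z-interval: n = z*²p̂(1-p̂)/E²

n = 1.96² × 0.34 × 0.66 / 0.035²
  = 3.8416 × 0.2244 / 0.001225
  = 703.7184

Round up to the nearest whole number: n = 704

704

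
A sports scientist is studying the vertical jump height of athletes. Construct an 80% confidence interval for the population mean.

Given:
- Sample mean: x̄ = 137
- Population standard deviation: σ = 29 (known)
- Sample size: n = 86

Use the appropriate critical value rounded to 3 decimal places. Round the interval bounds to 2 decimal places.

The population standard deviation σ is known, so use a z-interval (standard normal critical value).

For 80% confidence, z* = 1.282 (from standard normal table)

Standard error: SE = σ/√n = 29/√86 = 3.127150

Margin of error: E = z* × SE = 1.282 × 3.127150 = 4.0090

Z-interval: x̄ ± E = 137 ± 4.0090 = (132.9910, 141.0090)

Rounded to 2 decimal places:

(132.99, 141.01)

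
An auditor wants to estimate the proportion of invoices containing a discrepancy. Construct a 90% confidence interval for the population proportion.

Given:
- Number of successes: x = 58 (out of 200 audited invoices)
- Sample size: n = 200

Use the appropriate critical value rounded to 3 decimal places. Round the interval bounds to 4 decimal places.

Sample proportion: p̂ = 58/200 = 0.290000

Check conditions for normal approximation:
  np̂ = 58 ≥ 10 ✓
  n(1-p̂) = 142 ≥ 10 ✓

The sample is large enough, so use a z-interval (normal approximation) for the proportion.

For 90% confidence, z* = 1.645 (from standard normal table)

Standard error: SE = √(p̂(1-p̂)/n) = √(0.290000×0.710000/200) = 0.03208582

Margin of error: E = z* × SE = 1.645 × 0.03208582 = 0.052781

Z-interval: p̂ ± E = 0.290000 ± 0.052781 = (0.237219, 0.342781)

Rounded to 4 decimal places:

(0.2372, 0.3428)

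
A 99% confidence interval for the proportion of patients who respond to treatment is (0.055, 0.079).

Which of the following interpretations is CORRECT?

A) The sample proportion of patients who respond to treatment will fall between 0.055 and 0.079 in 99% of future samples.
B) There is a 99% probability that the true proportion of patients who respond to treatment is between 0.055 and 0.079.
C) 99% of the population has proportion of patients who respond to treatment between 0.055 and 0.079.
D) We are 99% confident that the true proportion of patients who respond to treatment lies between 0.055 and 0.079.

A confidence interval represents our confidence in the procedure, not a probability statement about the parameter.

Key concept: If we repeated this sampling process many times and computed a 99% CI each time, about 99% of those intervals would contain the true population parameter.

For this specific interval (0.055, 0.079):
- Midpoint (point estimate): 0.067
- Margin of error: 0.012

The correct interpretation is the one stating confidence that the true parameter lies in the interval — option D.

D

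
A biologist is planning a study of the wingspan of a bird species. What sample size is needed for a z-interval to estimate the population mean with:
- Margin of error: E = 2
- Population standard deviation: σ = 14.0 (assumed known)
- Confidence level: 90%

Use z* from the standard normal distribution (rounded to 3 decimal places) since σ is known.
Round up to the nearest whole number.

Using z* since population σ is known (z-interval formula).

For 90% confidence, z* = 1.645 (from standard normal table)

Sample size formula for z-interval: n = (z*σ/E)²

n = (1.645 × 14.0 / 2)²
  = (11.515000)²
  = 132.5952

Round up to the nearest whole number: n = 133

133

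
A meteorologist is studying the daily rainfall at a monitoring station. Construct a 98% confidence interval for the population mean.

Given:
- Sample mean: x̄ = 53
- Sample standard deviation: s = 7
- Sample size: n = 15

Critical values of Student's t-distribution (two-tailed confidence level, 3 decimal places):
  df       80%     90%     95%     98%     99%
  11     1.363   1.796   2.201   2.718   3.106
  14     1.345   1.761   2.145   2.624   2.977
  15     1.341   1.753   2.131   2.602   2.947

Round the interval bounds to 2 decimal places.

The population standard deviation σ is unknown (only the sample standard deviation s is given), so use a t-interval with df = n - 1 = 15 - 1 = 14.

For 98% confidence with df = 14, t* = 2.624 (from t-table)

Standard error: SE = s/√n = 7/√15 = 1.807392

Margin of error: E = t* × SE = 2.624 × 1.807392 = 4.7426

T-interval: x̄ ± E = 53 ± 4.7426 = (48.2574, 57.7426)

Rounded to 2 decimal places:

(48.26, 57.74)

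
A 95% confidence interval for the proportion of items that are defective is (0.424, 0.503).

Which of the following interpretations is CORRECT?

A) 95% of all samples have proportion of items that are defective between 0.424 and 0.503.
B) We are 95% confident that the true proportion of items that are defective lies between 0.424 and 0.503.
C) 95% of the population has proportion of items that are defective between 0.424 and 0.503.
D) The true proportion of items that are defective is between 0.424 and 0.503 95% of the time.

A confidence interval represents our confidence in the procedure, not a probability statement about the parameter.

Key concept: If we repeated this sampling process many times and computed a 95% CI each time, about 95% of those intervals would contain the true population parameter.

For this specific interval (0.424, 0.503):
- Midpoint (point estimate): 0.4635
- Margin of error: 0.0395

The correct interpretation is the one stating confidence that the true parameter lies in the interval — option B.

B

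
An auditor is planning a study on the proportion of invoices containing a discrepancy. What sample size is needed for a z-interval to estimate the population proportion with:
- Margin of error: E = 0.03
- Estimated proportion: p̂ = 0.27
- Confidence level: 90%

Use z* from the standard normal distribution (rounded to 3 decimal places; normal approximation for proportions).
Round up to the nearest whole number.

Using z* for proportion z-interval (normal approximation).

For 90% confidence, z* = 1.645 (from standard normal table)

Sample size formula for proportion z-interval: n = z*²p̂(1-p̂)/E²

n = 1.645² × 0.27 × 0.73 / 0.03²
  = 2.706025 × 0.1971 / 0.0009
  = 592.6195

Round up to the nearest whole number: n = 593

593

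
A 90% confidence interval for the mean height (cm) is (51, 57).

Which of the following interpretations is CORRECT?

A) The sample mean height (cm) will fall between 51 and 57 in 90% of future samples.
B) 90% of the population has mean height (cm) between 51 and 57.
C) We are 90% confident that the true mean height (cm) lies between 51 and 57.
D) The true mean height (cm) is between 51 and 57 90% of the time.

A confidence interval represents our confidence in the procedure, not a probability statement about the parameter.

Key concept: If we repeated this sampling process many times and computed a 90% CI each time, about 90% of those intervals would contain the true population parameter.

For this specific interval (51, 57):
- Midpoint (point estimate): 54
- Margin of error: 3

The correct interpretation is the one stating confidence that the true parameter lies in the interval — option C.

C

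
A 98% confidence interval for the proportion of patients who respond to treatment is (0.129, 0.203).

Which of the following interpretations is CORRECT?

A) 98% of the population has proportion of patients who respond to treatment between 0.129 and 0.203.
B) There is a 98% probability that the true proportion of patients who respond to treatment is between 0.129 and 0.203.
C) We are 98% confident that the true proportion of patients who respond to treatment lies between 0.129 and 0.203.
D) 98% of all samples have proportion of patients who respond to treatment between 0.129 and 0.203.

A confidence interval represents our confidence in the procedure, not a probability statement about the parameter.

Key concept: If we repeated this sampling process many times and computed a 98% CI each time, about 98% of those intervals would contain the true population parameter.

For this specific interval (0.129, 0.203):
- Midpoint (point estimate): 0.166
- Margin of error: 0.037

The correct interpretation is the one stating confidence that the true parameter lies in the interval — option C.

C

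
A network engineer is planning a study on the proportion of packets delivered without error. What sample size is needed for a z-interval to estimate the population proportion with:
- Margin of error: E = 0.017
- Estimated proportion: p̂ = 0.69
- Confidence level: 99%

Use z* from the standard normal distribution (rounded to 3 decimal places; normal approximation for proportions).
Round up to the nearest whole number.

Using z* for proportion z-interval (normal approximation).

For 99% confidence, z* = 2.576 (from standard normal table)

Sample size formula for proportion z-interval: n = z*²p̂(1-p̂)/E²

n = 2.576² × 0.69 × 0.31 / 0.017²
  = 6.635776 × 0.2139 / 0.000289
  = 4911.3927

Round up to the nearest whole number: n = 4912

4912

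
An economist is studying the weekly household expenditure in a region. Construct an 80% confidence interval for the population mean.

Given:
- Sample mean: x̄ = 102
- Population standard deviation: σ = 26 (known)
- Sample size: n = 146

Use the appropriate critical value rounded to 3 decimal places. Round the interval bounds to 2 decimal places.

The population standard deviation σ is known, so use a z-interval (standard normal critical value).

For 80% confidence, z* = 1.282 (from standard normal table)

Standard error: SE = σ/√n = 26/√146 = 2.151775

Margin of error: E = z* × SE = 1.282 × 2.151775 = 2.7586

Z-interval: x̄ ± E = 102 ± 2.7586 = (99.2414, 104.7586)

Rounded to 2 decimal places:

(99.24, 104.76)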